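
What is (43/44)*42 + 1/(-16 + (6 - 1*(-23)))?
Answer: 11761/286 ≈ 41.122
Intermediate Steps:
(43/44)*42 + 1/(-16 + (6 - 1*(-23))) = (43*(1/44))*42 + 1/(-16 + (6 + 23)) = (43/44)*42 + 1/(-16 + 29) = 903/22 + 1/13 = 11761/286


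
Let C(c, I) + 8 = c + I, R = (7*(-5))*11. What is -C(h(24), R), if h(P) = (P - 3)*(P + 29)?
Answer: -720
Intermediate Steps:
h(P) = (-3 + P)*(29 + P)
R = -385 (R = -35*11 = -385)
C(c, I) = -8 + I + c (C(c, I) = -8 + (c + I) = -8 + (I + c) = -8 + I + c)
-C(h(24), R) = -(-8 - 385 + (-87 + 24**2 + 26*24)) = -(-8 - 385 + (-87 + 576 + 624)) = -(-8 - 385 + 1113) = -1*720 = -720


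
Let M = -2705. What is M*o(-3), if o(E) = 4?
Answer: -10820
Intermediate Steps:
M*o(-3) = -2705*4 = -10820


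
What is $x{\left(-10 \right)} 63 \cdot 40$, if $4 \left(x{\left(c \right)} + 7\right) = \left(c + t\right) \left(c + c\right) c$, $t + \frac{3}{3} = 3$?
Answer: $-1025640$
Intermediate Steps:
$t = 2$ ($t = -1 + 3 = 2$)
$x{\left(c \right)} = -7 + \frac{c^{2} \left(2 + c\right)}{2}$ ($x{\left(c \right)} = -7 + \frac{\left(c + 2\right) \left(c + c\right) c}{4} = -7 + \frac{\left(2 + c\right) 2 c c}{4} = -7 + \frac{2 c \left(2 + c\right) c}{4} = -7 + \frac{2 c^{2} \left(2 + c\right)}{4} = -7 + \frac{c^{2} \left(2 + c\right)}{2}$)
$x{\left(-10 \right)} 63 \cdot 40 = \left(-7 + \left(-10\right)^{2} + \frac{\left(-10\right)^{3}}{2}\right) 63 \cdot 40 = \left(-7 + 100 + \frac{1}{2} \left(-1000\right)\right) 63 \cdot 40 = \left(-7 + 100 - 500\right) 63 \cdot 40 = \left(-407\right) 63 \cdot 40 = \left(-25641\right) 40 = -1025640$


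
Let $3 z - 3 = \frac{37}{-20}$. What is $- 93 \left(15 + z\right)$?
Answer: $- \frac{28613}{20} \approx -1430.7$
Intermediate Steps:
$z = \frac{23}{60}$ ($z = 1 + \frac{37 \frac{1}{-20}}{3} = 1 + \frac{37 \left(- \frac{1}{20}\right)}{3} = 1 + \frac{1}{3} \left(- \frac{37}{20}\right) = 1 - \frac{37}{60} = \frac{23}{60} \approx 0.38333$)
$- 93 \left(15 + z\right) = - 93 \left(15 + \frac{23}{60}\right) = \left(-93\right) \frac{923}{60} = - \frac{28613}{20}$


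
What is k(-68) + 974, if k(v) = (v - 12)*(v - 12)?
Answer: 7374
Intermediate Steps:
k(v) = (-12 + v)**2 (k(v) = (-12 + v)*(-12 + v) = (-12 + v)**2)
k(-68) + 974 = (-12 - 68)**2 + 974 = (-80)**2 + 974 = 6400 + 974 = 7374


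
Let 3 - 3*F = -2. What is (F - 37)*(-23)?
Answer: 2438/3 ≈ 812.67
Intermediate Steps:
F = 5/3 (F = 1 - 1/3*(-2) = 1 + 2/3 = 5/3 ≈ 1.6667)
(F - 37)*(-23) = (5/3 - 37)*(-23) = -106/3*(-23) = 2438/3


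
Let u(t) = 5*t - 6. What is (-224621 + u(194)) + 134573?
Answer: -89084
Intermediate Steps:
u(t) = -6 + 5*t
(-224621 + u(194)) + 134573 = (-224621 + (-6 + 5*194)) + 134573 = (-224621 + (-6 + 970)) + 134573 = (-224621 + 964) + 134573 = -223657 + 134573 = -89084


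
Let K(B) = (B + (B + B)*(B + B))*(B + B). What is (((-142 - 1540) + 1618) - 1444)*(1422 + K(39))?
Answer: -722356128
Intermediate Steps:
K(B) = 2*B*(B + 4*B²) (K(B) = (B + (2*B)*(2*B))*(2*B) = (B + 4*B²)*(2*B) = 2*B*(B + 4*B²))
(((-142 - 1540) + 1618) - 1444)*(1422 + K(39)) = (((-142 - 1540) + 1618) - 1444)*(1422 + 39²*(2 + 8*39)) = ((-1682 + 1618) - 1444)*(1422 + 1521*(2 + 312)) = (-64 - 1444)*(1422 + 1521*314) = -1508*(1422 + 477594) = -1508*479016 = -722356128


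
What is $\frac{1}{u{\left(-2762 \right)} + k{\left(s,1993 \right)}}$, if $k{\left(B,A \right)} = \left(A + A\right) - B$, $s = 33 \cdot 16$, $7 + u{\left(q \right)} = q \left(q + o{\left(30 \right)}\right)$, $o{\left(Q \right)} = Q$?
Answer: $\frac{1}{7549235} \approx 1.3246 \cdot 10^{-7}$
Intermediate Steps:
$u{\left(q \right)} = -7 + q \left(30 + q\right)$ ($u{\left(q \right)} = -7 + q \left(q + 30\right) = -7 + q \left(30 + q\right)$)
$s = 528$
$k{\left(B,A \right)} = - B + 2 A$ ($k{\left(B,A \right)} = 2 A - B = - B + 2 A$)
$\frac{1}{u{\left(-2762 \right)} + k{\left(s,1993 \right)}} = \frac{1}{\left(-7 + \left(-2762\right)^{2} + 30 \left(-2762\right)\right) + \left(\left(-1\right) 528 + 2 \cdot 1993\right)} = \frac{1}{\left(-7 + 7628644 - 82860\right) + \left(-528 + 3986\right)} = \frac{1}{7545777 + 3458} = \frac{1}{7549235}$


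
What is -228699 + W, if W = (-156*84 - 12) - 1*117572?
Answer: -359387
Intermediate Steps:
W = -130688 (W = (-13104 - 12) - 117572 = -13116 - 117572 = -130688)
-228699 + W = -228699 - 130688 = -359387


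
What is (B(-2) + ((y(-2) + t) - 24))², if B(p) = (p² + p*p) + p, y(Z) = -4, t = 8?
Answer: 196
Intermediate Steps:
B(p) = p + 2*p² (B(p) = (p² + p²) + p = 2*p² + p = p + 2*p²)
(B(-2) + ((y(-2) + t) - 24))² = (-2*(1 + 2*(-2)) + ((-4 + 8) - 24))² = (-2*(1 - 4) + (4 - 24))² = (-2*(-3) - 20)² = (6 - 20)² = (-14)² = 196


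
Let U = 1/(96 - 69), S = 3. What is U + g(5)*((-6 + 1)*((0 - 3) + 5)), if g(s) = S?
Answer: -809/27 ≈ -29.963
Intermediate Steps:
g(s) = 3
U = 1/27 ≈ 0.037037
U + g(5)*((-6 + 1)*((0 - 3) + 5)) = 1/27 + 3*((-6 + 1)*((0 - 3) + 5)) = 1/27 + 3*(-5*(-3 + 5)) = 1/27 + 3*(-5*2) = 1/27 + 3*(-10) = 1/27 - 30 = -809/27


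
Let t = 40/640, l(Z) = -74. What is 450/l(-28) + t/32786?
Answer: -118029563/19409312 ≈ -6.0811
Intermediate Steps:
t = 1/16 (t = (1/640)*40 = 1/16 ≈ 0.062500)
450/l(-28) + t/32786 = 450/(-74) + (1/16)/32786 = 450*(-1/74) + (1/16)*(1/32786) = -225/37 + 1/524576 = -118029563/19409312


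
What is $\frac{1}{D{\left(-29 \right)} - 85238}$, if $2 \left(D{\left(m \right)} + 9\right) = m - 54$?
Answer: $- \frac{2}{170577} \approx -1.1725 \cdot 10^{-5}$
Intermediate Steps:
$D{\left(m \right)} = -36 + \frac{m}{2}$ ($D{\left(m \right)} = -9 + \frac{m - 54}{2} = -9 + \frac{-54 + m}{2} = -9 + \left(-27 + \frac{m}{2}\right) = -36 + \frac{m}{2}$)
$\frac{1}{D{\left(-29 \right)} - 85238} = \frac{1}{\left(-36 + \frac{1}{2} \left(-29\right)\right) - 85238} = \frac{1}{\left(-36 - \frac{29}{2}\right) - 85238} = \frac{1}{- \frac{101}{2} - 85238} = \frac{1}{- \frac{170577}{2}} = - \frac{2}{170577}$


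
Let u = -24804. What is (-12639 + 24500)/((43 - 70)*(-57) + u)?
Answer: -11861/23265 ≈ -0.50982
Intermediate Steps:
(-12639 + 24500)/((43 - 70)*(-57) + u) = (-12639 + 24500)/((43 - 70)*(-57) - 24804) = 11861/(-27*(-57) - 24804) = 11861/(1539 - 24804) = 11861/(-23265) = 11861*(-1/23265) = -11861/23265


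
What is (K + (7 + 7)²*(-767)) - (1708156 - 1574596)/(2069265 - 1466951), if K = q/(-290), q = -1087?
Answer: -13129016904501/87335530 ≈ -1.5033e+5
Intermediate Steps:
K = 1087/290 (K = -1087/(-290) = -1087*(-1/290) = 1087/290 ≈ 3.7483)
(K + (7 + 7)²*(-767)) - (1708156 - 1574596)/(2069265 - 1466951) = (1087/290 + (7 + 7)²*(-767)) - (1708156 - 1574596)/(2069265 - 1466951) = (1087/290 + 14²*(-767)) - 133560/602314 = (1087/290 + 196*(-767)) - 133560/602314 = (1087/290 - 150332) - 1*66780/301157 = -43595193/290 - 66780/301157 = -13129016904501/87335530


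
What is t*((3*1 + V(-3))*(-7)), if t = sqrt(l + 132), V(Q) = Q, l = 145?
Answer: 0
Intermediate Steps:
t = sqrt(277) (t = sqrt(145 + 132) = sqrt(277) ≈ 16.643)
t*((3*1 + V(-3))*(-7)) = sqrt(277)*((3*1 - 3)*(-7)) = sqrt(277)*((3 - 3)*(-7)) = sqrt(277)*(0*(-7)) = sqrt(277)*0 = 0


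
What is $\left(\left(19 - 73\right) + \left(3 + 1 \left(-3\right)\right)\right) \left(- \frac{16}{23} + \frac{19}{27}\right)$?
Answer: $- \frac{10}{23} \approx -0.43478$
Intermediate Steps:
$\left(\left(19 - 73\right) + \left(3 + 1 \left(-3\right)\right)\right) \left(- \frac{16}{23} + \frac{19}{27}\right) = \left(-54 + \left(3 - 3\right)\right) \left(\left(-16\right) \frac{1}{23} + 19 \cdot \frac{1}{27}\right) = \left(-54 + 0\right) \left(- \frac{16}{23} + \frac{19}{27}\right) = \left(-54\right) \frac{5}{621} = - \frac{10}{23}$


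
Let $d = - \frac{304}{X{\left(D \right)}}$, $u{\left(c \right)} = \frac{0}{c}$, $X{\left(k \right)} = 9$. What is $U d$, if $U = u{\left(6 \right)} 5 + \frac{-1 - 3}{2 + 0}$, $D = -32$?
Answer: $\frac{608}{9} \approx 67.556$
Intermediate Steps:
$u{\left(c \right)} = 0$
$d = - \frac{304}{9} \approx -33.778$
$U = -2$ ($U = 0 \cdot 5 + \frac{-1 - 3}{2 + 0} = 0 - \frac{4}{2} = 0 - 2 = -2$)
$U d = \left(-2\right) \left(- \frac{304}{9}\right) = \frac{608}{9}$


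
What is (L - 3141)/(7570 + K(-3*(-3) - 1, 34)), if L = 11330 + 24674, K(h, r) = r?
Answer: 32863/7604 ≈ 4.3218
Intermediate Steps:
L = 36004
(L - 3141)/(7570 + K(-3*(-3) - 1, 34)) = (36004 - 3141)/(7570 + 34) = 32863/7604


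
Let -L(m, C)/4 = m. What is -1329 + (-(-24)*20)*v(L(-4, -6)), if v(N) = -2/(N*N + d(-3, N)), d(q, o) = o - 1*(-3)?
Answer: -73287/55 ≈ -1332.5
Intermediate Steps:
d(q, o) = 3 + o (d(q, o) = o + 3 = 3 + o)
L(m, C) = -4*m
v(N) = -2/(3 + N + N²) (v(N) = -2/(N*N + (3 + N)) = -2/(N² + (3 + N)) = -2/(3 + N + N²))
-1329 + (-(-24)*20)*v(L(-4, -6)) = -1329 + (-(-24)*20)*(-2/(3 - 4*(-4) + (-4*(-4))²)) = -1329 + (-2*(-240))*(-2/(3 + 16 + 16²)) = -1329 + 480*(-2/(3 + 16 + 256)) = -1329 + 480*(-2/275) = -1329 - 192/55 = -73287/55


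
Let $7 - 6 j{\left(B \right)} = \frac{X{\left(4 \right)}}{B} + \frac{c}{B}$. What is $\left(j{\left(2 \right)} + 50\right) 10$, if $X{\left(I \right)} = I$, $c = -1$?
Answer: $\frac{3055}{6} \approx 509.17$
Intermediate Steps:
$j{\left(B \right)} = \frac{7}{6} - \frac{1}{2 B}$ ($j{\left(B \right)} = \frac{7}{6} - \frac{\frac{4}{B} - \frac{1}{B}}{6} = \frac{7}{6} - \frac{3 \frac{1}{B}}{6} = \frac{7}{6} - \frac{1}{2 B}$)
$\left(j{\left(2 \right)} + 50\right) 10 = \left(\frac{-3 + 7 \cdot 2}{6 \cdot 2} + 50\right) 10 = \left(\frac{1}{6} \cdot \frac{1}{2} \left(-3 + 14\right) + 50\right) 10 = \left(\frac{1}{6} \cdot \frac{1}{2} \cdot 11 + 50\right) 10 = \left(\frac{11}{12} + 50\right) 10 = \frac{611}{12} \cdot 10 = \frac{3055}{6}$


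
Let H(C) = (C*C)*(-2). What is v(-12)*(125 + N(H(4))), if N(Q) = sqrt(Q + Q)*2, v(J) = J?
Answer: -1500 - 192*I ≈ -1500.0 - 192.0*I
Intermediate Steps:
H(C) = -2*C**2 (H(C) = C**2*(-2) = -2*C**2)
N(Q) = 2*sqrt(2)*sqrt(Q) (N(Q) = sqrt(2*Q)*2 = (sqrt(2)*sqrt(Q))*2 = 2*sqrt(2)*sqrt(Q))
v(-12)*(125 + N(H(4))) = -12*(125 + 2*sqrt(2)*sqrt(-2*4**2)) = -12*(125 + 2*sqrt(2)*sqrt(-2*16)) = -12*(125 + 2*sqrt(2)*sqrt(-32)) = -12*(125 + 2*sqrt(2)*(4*I*sqrt(2))) = -12*(125 + 16*I) = -1500 - 192*I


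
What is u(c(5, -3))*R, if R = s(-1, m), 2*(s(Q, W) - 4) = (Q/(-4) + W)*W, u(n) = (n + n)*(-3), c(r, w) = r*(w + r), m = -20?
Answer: -12090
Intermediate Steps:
c(r, w) = r*(r + w)
u(n) = -6*n (u(n) = (2*n)*(-3) = -6*n)
s(Q, W) = 4 + W*(W - Q/4)/2 (s(Q, W) = 4 + ((Q/(-4) + W)*W)/2 = 4 + ((Q*(-1/4) + W)*W)/2 = 4 + ((-Q/4 + W)*W)/2 = 4 + ((W - Q/4)*W)/2 = 4 + (W*(W - Q/4))/2 = 4 + W*(W - Q/4)/2)
R = 403/2 (R = 4 + (1/2)*(-20)**2 - 1/8*(-1)*(-20) = 4 + (1/2)*400 - 5/2 = 4 + 200 - 5/2 = 403/2 ≈ 201.50)
u(c(5, -3))*R = -30*(5 - 3)*(403/2) = -30*2*(403/2) = -6*10*(403/2) = -60*403/2 = -12090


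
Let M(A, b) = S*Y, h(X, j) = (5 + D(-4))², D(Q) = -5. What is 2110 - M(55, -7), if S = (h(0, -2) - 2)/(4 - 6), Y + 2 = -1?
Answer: 2113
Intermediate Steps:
Y = -3 (Y = -2 - 1 = -3)
h(X, j) = 0 (h(X, j) = (5 - 5)² = 0² = 0)
S = 1 (S = (0 - 2)/(4 - 6) = -2/(-2) = -2*(-½) = 1)
M(A, b) = -3 (M(A, b) = 1*(-3) = -3)
2110 - M(55, -7) = 2110 - 1*(-3) = 2110 + 3 = 2113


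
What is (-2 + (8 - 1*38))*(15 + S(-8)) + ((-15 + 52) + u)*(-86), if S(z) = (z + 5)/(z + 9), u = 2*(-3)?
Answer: -3050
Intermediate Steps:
u = -6
S(z) = (5 + z)/(9 + z)
(-2 + (8 - 1*38))*(15 + S(-8)) + ((-15 + 52) + u)*(-86) = (-2 + (8 - 1*38))*(15 + (5 - 8)/(9 - 8)) + ((-15 + 52) - 6)*(-86) = (-2 + (8 - 38))*(15 - 3/1) + (37 - 6)*(-86) = (-2 - 30)*(15 + 1*(-3)) + 31*(-86) = -32*(15 - 3) - 2666 = -32*12 - 2666 = -384 - 2666 = -3050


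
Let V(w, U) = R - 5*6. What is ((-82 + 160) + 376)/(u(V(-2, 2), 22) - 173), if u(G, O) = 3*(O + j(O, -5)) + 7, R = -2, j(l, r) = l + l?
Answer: 227/16 ≈ 14.188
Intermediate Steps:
j(l, r) = 2*l
V(w, U) = -32 (V(w, U) = -2 - 5*6 = -2 - 30 = -32)
u(G, O) = 7 + 9*O (u(G, O) = 3*(O + 2*O) + 7 = 3*(3*O) + 7 = 9*O + 7 = 7 + 9*O)
((-82 + 160) + 376)/(u(V(-2, 2), 22) - 173) = ((-82 + 160) + 376)/((7 + 9*22) - 173) = (78 + 376)/((7 + 198) - 173) = 454/(205 - 173) = 454/32 = 454*(1/32) = 227/16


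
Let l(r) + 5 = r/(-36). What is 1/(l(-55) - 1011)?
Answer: -36/36521 ≈ -0.00098573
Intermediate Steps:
l(r) = -5 - r/36 (l(r) = -5 + r/(-36) = -5 + r*(-1/36) = -5 - r/36)
1/(l(-55) - 1011) = 1/((-5 - 1/36*(-55)) - 1011) = 1/((-5 + 55/36) - 1011) = 1/(-125/36 - 1011) = 1/(-36521/36) = -36/36521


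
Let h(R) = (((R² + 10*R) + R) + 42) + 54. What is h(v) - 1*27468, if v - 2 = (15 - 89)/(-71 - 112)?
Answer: -915581588/33489 ≈ -27340.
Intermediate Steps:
v = 440/183 (v = 2 + (15 - 89)/(-71 - 112) = 2 - 74/(-183) = 2 - 74*(-1/183) = 2 + 74/183 = 440/183 ≈ 2.4044)
h(R) = 96 + R² + 11*R (h(R) = ((R² + 11*R) + 42) + 54 = (42 + R² + 11*R) + 54 = 96 + R² + 11*R)
h(v) - 1*27468 = (96 + (440/183)² + 11*(440/183)) - 1*27468 = (96 + 193600/33489 + 4840/183) - 27468 = 4294264/33489 - 27468 = -915581588/33489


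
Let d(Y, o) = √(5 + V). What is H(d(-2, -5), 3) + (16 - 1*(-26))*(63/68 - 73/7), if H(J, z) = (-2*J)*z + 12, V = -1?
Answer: -13569/34 ≈ -399.09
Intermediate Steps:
d(Y, o) = 2 (d(Y, o) = √(5 - 1) = √4 = 2)
H(J, z) = 12 - 2*J*z (H(J, z) = -2*J*z + 12 = 12 - 2*J*z)
H(d(-2, -5), 3) + (16 - 1*(-26))*(63/68 - 73/7) = (12 - 2*2*3) + (16 - 1*(-26))*(63/68 - 73/7) = (12 - 12) + (16 + 26)*(63*(1/68) - 73*⅐) = 0 + 42*(63/68 - 73/7) = 0 + 42*(-4523/476) = 0 - 13569/34 = -13569/34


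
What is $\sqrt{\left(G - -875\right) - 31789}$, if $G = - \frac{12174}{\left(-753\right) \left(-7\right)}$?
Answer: $\frac{2 i \sqrt{23860040673}}{1757} \approx 175.83 i$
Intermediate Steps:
$G = - \frac{4058}{1757}$ ($G = - \frac{12174}{5271} = \left(-12174\right) \frac{1}{5271} = - \frac{4058}{1757} \approx -2.3096$)
$\sqrt{\left(G - -875\right) - 31789} = \sqrt{\left(- \frac{4058}{1757} - -875\right) - 31789} = \sqrt{\left(- \frac{4058}{1757} + 875\right) - 31789} = \sqrt{\frac{1533317}{1757} - 31789} = \sqrt{- \frac{54319956}{1757}} = \frac{2 i \sqrt{23860040673}}{1757}$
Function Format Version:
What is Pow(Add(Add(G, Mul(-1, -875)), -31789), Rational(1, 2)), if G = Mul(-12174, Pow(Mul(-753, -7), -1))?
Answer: Mul(Rational(2, 1757), I, Pow(23860040673, Rational(1, 2))) ≈ Mul(175.83, I)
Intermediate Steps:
G = Rational(-4058, 1757) (G = Mul(-12174, Pow(5271, -1)) = Mul(-12174, Rational(1, 5271)) = Rational(-4058, 1757) ≈ -2.3096)
Pow(Add(Add(G, Mul(-1, -875)), -31789), Rational(1, 2)) = Pow(Add(Add(Rational(-4058, 1757), Mul(-1, -875)), -31789), Rational(1, 2)) = Pow(Add(Add(Rational(-4058, 1757), 875), -31789), Rational(1, 2)) = Pow(Add(Rational(1533317, 1757), -31789), Rational(1, 2)) = Pow(Rational(-54319956, 1757), Rational(1, 2)) = Mul(Rational(2, 1757), I, Pow(23860040673, Rational(1, 2)))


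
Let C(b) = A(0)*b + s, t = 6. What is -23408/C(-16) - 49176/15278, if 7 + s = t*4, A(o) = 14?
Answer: 173723996/1581273 ≈ 109.86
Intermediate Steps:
s = 17 (s = -7 + 6*4 = -7 + 24 = 17)
C(b) = 17 + 14*b (C(b) = 14*b + 17 = 17 + 14*b)
-23408/C(-16) - 49176/15278 = -23408/(17 + 14*(-16)) - 49176/15278 = -23408/(17 - 224) - 49176*1/15278 = -23408/(-207) - 24588/7639 = -23408*(-1/207) - 24588/7639 = 23408/207 - 24588/7639 = 173723996/1581273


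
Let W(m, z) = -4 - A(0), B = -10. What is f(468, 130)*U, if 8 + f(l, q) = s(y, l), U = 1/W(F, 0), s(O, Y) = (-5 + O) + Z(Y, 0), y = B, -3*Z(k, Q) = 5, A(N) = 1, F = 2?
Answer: 74/15 ≈ 4.9333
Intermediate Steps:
Z(k, Q) = -5/3 (Z(k, Q) = -⅓*5 = -5/3)
y = -10
s(O, Y) = -20/3 + O (s(O, Y) = (-5 + O) - 5/3 = -20/3 + O)
W(m, z) = -5 (W(m, z) = -4 - 1*1 = -4 - 1 = -5)
U = -⅕ (U = 1/(-5) = -⅕ ≈ -0.20000)
f(l, q) = -74/3 (f(l, q) = -8 + (-20/3 - 10) = -8 - 50/3 = -74/3)
f(468, 130)*U = -74/3*(-⅕) = 74/15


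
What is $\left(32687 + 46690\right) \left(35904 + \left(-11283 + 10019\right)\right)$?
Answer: $2749619280$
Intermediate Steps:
$\left(32687 + 46690\right) \left(35904 + \left(-11283 + 10019\right)\right) = 79377 \left(35904 - 1264\right) = 79377 \cdot 34640 = 2749619280$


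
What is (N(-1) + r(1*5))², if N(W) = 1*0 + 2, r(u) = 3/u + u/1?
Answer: 1444/25 ≈ 57.760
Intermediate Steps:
r(u) = u + 3/u (r(u) = 3/u + u*1 = 3/u + u = u + 3/u)
N(W) = 2 (N(W) = 0 + 2 = 2)
(N(-1) + r(1*5))² = (2 + (1*5 + 3/((1*5))))² = (2 + (5 + 3/5))² = (2 + (5 + 3*(⅕)))² = (2 + (5 + ⅗))² = (2 + 28/5)² = (38/5)² = 1444/25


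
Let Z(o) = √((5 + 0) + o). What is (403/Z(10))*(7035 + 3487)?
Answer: 4240366*√15/15 ≈ 1.0949e+6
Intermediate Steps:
Z(o) = √(5 + o)
(403/Z(10))*(7035 + 3487) = (403/(√(5 + 10)))*(7035 + 3487) = (403/(√15))*10522 = (403*(√15/15))*10522 = (403*√15/15)*10522 = 4240366*√15/15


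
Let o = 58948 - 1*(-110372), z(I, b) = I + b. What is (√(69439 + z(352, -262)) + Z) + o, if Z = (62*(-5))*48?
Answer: 154440 + √69529 ≈ 1.5470e+5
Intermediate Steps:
o = 169320 (o = 58948 + 110372 = 169320)
Z = -14880 (Z = -310*48 = -14880)
(√(69439 + z(352, -262)) + Z) + o = (√(69439 + (352 - 262)) - 14880) + 169320 = (√(69439 + 90) - 14880) + 169320 = (√69529 - 14880) + 169320 = (-14880 + √69529) + 169320 = 154440 + √69529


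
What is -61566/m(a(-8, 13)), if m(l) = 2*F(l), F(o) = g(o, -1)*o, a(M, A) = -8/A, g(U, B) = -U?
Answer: 5202327/64 ≈ 81286.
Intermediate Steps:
F(o) = -o**2 (F(o) = (-o)*o = -o**2)
m(l) = -2*l**2 (m(l) = 2*(-l**2) = -2*l**2)
-61566/m(a(-8, 13)) = -61566/((-2*(-8/13)**2)) = -61566/((-2*64/169)) = -61566/(-128/169) = -61566*(-169/128) = 5202327/64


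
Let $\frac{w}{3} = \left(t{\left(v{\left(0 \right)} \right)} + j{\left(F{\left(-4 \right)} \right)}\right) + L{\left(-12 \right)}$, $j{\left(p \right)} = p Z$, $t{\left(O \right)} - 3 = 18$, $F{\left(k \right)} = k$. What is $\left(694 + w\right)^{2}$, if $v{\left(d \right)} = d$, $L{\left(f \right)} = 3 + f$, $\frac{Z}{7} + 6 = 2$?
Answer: $1136356$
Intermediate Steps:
$Z = -28$ ($Z = -42 + 7 \cdot 2 = -42 + 14 = -28$)
$t{\left(O \right)} = 21$ ($t{\left(O \right)} = 3 + 18 = 21$)
$j{\left(p \right)} = - 28 p$ ($j{\left(p \right)} = p \left(-28\right) = - 28 p$)
$w = 372$ ($w = 3 \left(\left(21 - -112\right) + \left(3 - 12\right)\right) = 3 \left(\left(21 + 112\right) - 9\right) = 3 \left(133 - 9\right) = 3 \cdot 124 = 372$)
$\left(694 + w\right)^{2} = \left(694 + 372\right)^{2} = 1066^{2} = 1136356$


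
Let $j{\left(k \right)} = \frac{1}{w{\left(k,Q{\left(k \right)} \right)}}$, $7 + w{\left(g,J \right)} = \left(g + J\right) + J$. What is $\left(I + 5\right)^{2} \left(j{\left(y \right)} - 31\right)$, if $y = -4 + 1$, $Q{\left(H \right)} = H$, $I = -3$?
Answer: $- \frac{497}{4} \approx -124.25$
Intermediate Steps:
$w{\left(g,J \right)} = -7 + g + 2 J$ ($w{\left(g,J \right)} = -7 + \left(\left(g + J\right) + J\right) = -7 + \left(\left(J + g\right) + J\right) = -7 + \left(g + 2 J\right) = -7 + g + 2 J$)
$y = -3$
$j{\left(k \right)} = \frac{1}{-7 + 3 k}$ ($j{\left(k \right)} = \frac{1}{-7 + k + 2 k} = \frac{1}{-7 + 3 k}$)
$\left(I + 5\right)^{2} \left(j{\left(y \right)} - 31\right) = \left(-3 + 5\right)^{2} \left(\frac{1}{-7 + 3 \left(-3\right)} - 31\right) = 2^{2} \left(\frac{1}{-7 - 9} - 31\right) = 4 \left(\frac{1}{-16} - 31\right) = 4 \left(- \frac{1}{16} - 31\right) = 4 \left(- \frac{497}{16}\right) = - \frac{497}{4}$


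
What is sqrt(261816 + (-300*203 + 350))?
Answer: sqrt(201266) ≈ 448.63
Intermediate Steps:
sqrt(261816 + (-300*203 + 350)) = sqrt(261816 + (-60900 + 350)) = sqrt(261816 - 60550) = sqrt(201266)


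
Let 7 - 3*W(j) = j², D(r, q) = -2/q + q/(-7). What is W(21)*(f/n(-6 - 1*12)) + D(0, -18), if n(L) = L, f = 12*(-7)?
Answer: -4707/7 ≈ -672.43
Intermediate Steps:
f = -84
D(r, q) = -2/q - q/7 (D(r, q) = -2/q + q*(-⅐) = -2/q - q/7)
W(j) = 7/3 - j²/3
W(21)*(f/n(-6 - 1*12)) + D(0, -18) = (7/3 - ⅓*21²)*(-84/(-6 - 1*12)) + (-2/(-18) - ⅐*(-18)) = (7/3 - ⅓*441)*(-84/(-6 - 12)) + (-2*(-1/18) + 18/7) = (7/3 - 147)*(-84/(-18)) + (⅑ + 18/7) = -(-12152)*(-1)/18 + 169/63 = -434/3*14/3 + 169/63 = -6076/9 + 169/63 = -4707/7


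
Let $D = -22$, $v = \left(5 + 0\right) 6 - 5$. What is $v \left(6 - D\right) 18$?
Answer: $12600$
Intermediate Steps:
$v = 25$ ($v = 5 \cdot 6 - 5 = 30 - 5 = 25$)
$v \left(6 - D\right) 18 = 25 \left(6 - -22\right) 18 = 25 \left(6 + 22\right) 18 = 25 \cdot 28 \cdot 18 = 700 \cdot 18 = 12600$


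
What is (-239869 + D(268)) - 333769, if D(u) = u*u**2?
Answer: 18675194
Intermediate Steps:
D(u) = u**3
(-239869 + D(268)) - 333769 = (-239869 + 268**3) - 333769 = (-239869 + 19248832) - 333769 = 19008963 - 333769 = 18675194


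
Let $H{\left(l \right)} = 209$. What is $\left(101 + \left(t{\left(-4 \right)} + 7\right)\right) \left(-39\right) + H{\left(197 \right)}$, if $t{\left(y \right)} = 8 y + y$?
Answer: $-2599$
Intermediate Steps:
$t{\left(y \right)} = 9 y$
$\left(101 + \left(t{\left(-4 \right)} + 7\right)\right) \left(-39\right) + H{\left(197 \right)} = \left(101 + \left(9 \left(-4\right) + 7\right)\right) \left(-39\right) + 209 = \left(101 + \left(-36 + 7\right)\right) \left(-39\right) + 209 = \left(101 - 29\right) \left(-39\right) + 209 = 72 \left(-39\right) + 209 = -2808 + 209 = -2599$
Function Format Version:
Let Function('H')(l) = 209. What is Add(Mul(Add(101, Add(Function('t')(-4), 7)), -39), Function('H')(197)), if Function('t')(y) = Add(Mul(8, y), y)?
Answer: -2599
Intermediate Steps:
Function('t')(y) = Mul(9, y)
Add(Mul(Add(101, Add(Function('t')(-4), 7)), -39), Function('H')(197)) = Add(Mul(Add(101, Add(Mul(9, -4), 7)), -39), 209) = Add(Mul(Add(101, Add(-36, 7)), -39), 209) = Add(Mul(Add(101, -29), -39), 209) = Add(Mul(72, -39), 209) = Add(-2808, 209) = -2599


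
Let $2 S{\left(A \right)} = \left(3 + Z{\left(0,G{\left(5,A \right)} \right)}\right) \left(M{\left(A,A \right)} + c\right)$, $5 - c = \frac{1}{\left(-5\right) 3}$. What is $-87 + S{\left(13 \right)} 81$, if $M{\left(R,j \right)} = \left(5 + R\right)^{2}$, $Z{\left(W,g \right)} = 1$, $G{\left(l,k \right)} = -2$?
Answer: $\frac{266109}{5} \approx 53222.0$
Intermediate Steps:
$c = \frac{76}{15}$ ($c = 5 - \frac{1}{\left(-5\right) 3} = 5 - \frac{1}{-15} = 5 - - \frac{1}{15} = 5 + \frac{1}{15} = \frac{76}{15} \approx 5.0667$)
$S{\left(A \right)} = \frac{152}{15} + 2 \left(5 + A\right)^{2}$ ($S{\left(A \right)} = \frac{\left(3 + 1\right) \left(\left(5 + A\right)^{2} + \frac{76}{15}\right)}{2} = \frac{4 \left(\frac{76}{15} + \left(5 + A\right)^{2}\right)}{2} = \frac{\frac{304}{15} + 4 \left(5 + A\right)^{2}}{2} = \frac{152}{15} + 2 \left(5 + A\right)^{2}$)
$-87 + S{\left(13 \right)} 81 = -87 + \left(\frac{152}{15} + 2 \left(5 + 13\right)^{2}\right) 81 = -87 + \left(\frac{152}{15} + 2 \cdot 18^{2}\right) 81 = -87 + \left(\frac{152}{15} + 2 \cdot 324\right) 81 = -87 + \left(\frac{152}{15} + 648\right) 81 = -87 + \frac{9872}{15} \cdot 81 = -87 + \frac{266544}{5} = \frac{266109}{5}$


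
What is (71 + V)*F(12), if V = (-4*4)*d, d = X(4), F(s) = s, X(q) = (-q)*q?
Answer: 3924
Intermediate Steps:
X(q) = -q²
d = -16 (d = -1*4² = -1*16 = -16)
V = 256 (V = -4*4*(-16) = -16*(-16) = 256)
(71 + V)*F(12) = (71 + 256)*12 = 327*12 = 3924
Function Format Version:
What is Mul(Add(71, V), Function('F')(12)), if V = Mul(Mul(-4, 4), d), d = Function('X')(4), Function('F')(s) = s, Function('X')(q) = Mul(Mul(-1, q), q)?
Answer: 3924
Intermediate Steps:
Function('X')(q) = Mul(-1, Pow(q, 2))
d = -16 (d = Mul(-1, Pow(4, 2)) = Mul(-1, 16) = -16)
V = 256 (V = Mul(Mul(-4, 4), -16) = Mul(-16, -16) = 256)
Mul(Add(71, V), Function('F')(12)) = Mul(Add(71, 256), 12) = Mul(327, 12) = 3924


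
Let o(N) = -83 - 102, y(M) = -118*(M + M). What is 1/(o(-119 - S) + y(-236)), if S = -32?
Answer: 1/55511 ≈ 1.8014e-5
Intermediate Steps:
y(M) = -236*M
o(N) = -185
1/(o(-119 - S) + y(-236)) = 1/(-185 - 236*(-236)) = 1/(-185 + 55696) = 1/55511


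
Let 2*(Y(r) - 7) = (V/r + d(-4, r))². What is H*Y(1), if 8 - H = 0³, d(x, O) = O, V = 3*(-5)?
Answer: 840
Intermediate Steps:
V = -15
H = 8 (H = 8 - 1*0³ = 8 - 1*0 = 8 + 0 = 8)
Y(r) = 7 + (r - 15/r)²/2 (Y(r) = 7 + (-15/r + r)²/2 = 7 + (r - 15/r)²/2)
H*Y(1) = 8*(-8 + (½)*1² + (225/2)/1²) = 8*(-8 + (½)*1 + (225/2)*1) = 8*(-8 + ½ + 225/2) = 8*105 = 840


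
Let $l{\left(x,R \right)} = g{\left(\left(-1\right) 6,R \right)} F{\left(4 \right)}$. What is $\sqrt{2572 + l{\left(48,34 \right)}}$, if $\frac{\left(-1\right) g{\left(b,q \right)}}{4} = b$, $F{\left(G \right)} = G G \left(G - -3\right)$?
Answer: $2 \sqrt{1315} \approx 72.526$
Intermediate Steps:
$F{\left(G \right)} = G^{2} \left(3 + G\right)$ ($F{\left(G \right)} = G^{2} \left(G + 3\right) = G^{2} \left(3 + G\right)$)
$g{\left(b,q \right)} = - 4 b$
$l{\left(x,R \right)} = 2688$ ($l{\left(x,R \right)} = - 4 \left(\left(-1\right) 6\right) 4^{2} \left(3 + 4\right) = \left(-4\right) \left(-6\right) 16 \cdot 7 = 24 \cdot 112 = 2688$)
$\sqrt{2572 + l{\left(48,34 \right)}} = \sqrt{2572 + 2688} = \sqrt{5260} = 2 \sqrt{1315}$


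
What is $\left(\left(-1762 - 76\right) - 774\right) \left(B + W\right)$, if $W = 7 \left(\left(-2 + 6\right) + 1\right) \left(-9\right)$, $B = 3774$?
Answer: $-9034908$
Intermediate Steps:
$W = -315$ ($W = 7 \left(4 + 1\right) \left(-9\right) = 7 \cdot 5 \left(-9\right) = 35 \left(-9\right) = -315$)
$\left(\left(-1762 - 76\right) - 774\right) \left(B + W\right) = \left(\left(-1762 - 76\right) - 774\right) \left(3774 - 315\right) = \left(\left(-1762 - 76\right) - 774\right) 3459 = \left(-1838 - 774\right) 3459 = \left(-2612\right) 3459 = -9034908$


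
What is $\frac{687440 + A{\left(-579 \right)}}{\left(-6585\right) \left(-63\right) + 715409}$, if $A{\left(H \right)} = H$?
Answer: $\frac{686861}{1130264} \approx 0.6077$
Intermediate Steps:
$\frac{687440 + A{\left(-579 \right)}}{\left(-6585\right) \left(-63\right) + 715409} = \frac{687440 - 579}{\left(-6585\right) \left(-63\right) + 715409} = \frac{686861}{414855 + 715409} = \frac{686861}{1130264}$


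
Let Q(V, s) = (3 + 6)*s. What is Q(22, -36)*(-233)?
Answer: 75492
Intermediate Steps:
Q(V, s) = 9*s
Q(22, -36)*(-233) = (9*(-36))*(-233) = -324*(-233) = 75492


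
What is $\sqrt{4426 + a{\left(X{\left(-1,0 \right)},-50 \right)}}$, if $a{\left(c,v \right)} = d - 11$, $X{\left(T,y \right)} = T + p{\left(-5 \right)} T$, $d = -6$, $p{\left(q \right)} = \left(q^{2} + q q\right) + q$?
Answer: $\sqrt{4409} \approx 66.4$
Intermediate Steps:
$p{\left(q \right)} = q + 2 q^{2}$ ($p{\left(q \right)} = \left(q^{2} + q^{2}\right) + q = 2 q^{2} + q = q + 2 q^{2}$)
$X{\left(T,y \right)} = 46 T$ ($X{\left(T,y \right)} = T + - 5 \left(1 + 2 \left(-5\right)\right) T = T + - 5 \left(1 - 10\right) T = T + \left(-5\right) \left(-9\right) T = T + 45 T = 46 T$)
$a{\left(c,v \right)} = -17$ ($a{\left(c,v \right)} = -6 - 11 = -17$)
$\sqrt{4426 + a{\left(X{\left(-1,0 \right)},-50 \right)}} = \sqrt{4426 - 17} = \sqrt{4409}$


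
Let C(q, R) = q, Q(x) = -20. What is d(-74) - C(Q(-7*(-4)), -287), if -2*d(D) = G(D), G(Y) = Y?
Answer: 57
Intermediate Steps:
d(D) = -D/2
d(-74) - C(Q(-7*(-4)), -287) = -½*(-74) - 1*(-20) = 37 + 20 = 57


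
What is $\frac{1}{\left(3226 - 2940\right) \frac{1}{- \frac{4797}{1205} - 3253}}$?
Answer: $- \frac{1962331}{172315} \approx -11.388$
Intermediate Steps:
$\frac{1}{\left(3226 - 2940\right) \frac{1}{- \frac{4797}{1205} - 3253}} = \frac{1}{286 \frac{1}{\left(-4797\right) \frac{1}{1205} - 3253}} = \frac{1}{286 \frac{1}{- \frac{4797}{1205} - 3253}} = \frac{1}{286 \frac{1}{- \frac{3924662}{1205}}} = \frac{1}{286 \left(- \frac{1205}{3924662}\right)} = \frac{1}{- \frac{172315}{1962331}} = - \frac{1962331}{172315}$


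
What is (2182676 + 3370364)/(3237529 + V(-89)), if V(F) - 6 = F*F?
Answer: 347065/202841 ≈ 1.7110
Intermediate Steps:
V(F) = 6 + F**2 (V(F) = 6 + F*F = 6 + F**2)
(2182676 + 3370364)/(3237529 + V(-89)) = (2182676 + 3370364)/(3237529 + (6 + (-89)**2)) = 5553040/(3237529 + (6 + 7921)) = 5553040/(3237529 + 7927) = 5553040/3245456 = 5553040*(1/3245456) = 347065/202841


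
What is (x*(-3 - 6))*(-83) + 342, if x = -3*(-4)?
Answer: 9306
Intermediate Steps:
x = 12
(x*(-3 - 6))*(-83) + 342 = (12*(-3 - 6))*(-83) + 342 = (12*(-9))*(-83) + 342 = -108*(-83) + 342 = 8964 + 342 = 9306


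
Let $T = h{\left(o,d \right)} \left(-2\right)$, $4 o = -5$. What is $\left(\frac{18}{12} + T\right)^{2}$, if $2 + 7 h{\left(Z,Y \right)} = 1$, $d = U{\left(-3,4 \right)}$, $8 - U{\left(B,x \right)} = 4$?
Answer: $\frac{625}{196} \approx 3.1888$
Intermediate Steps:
$o = - \frac{5}{4}$ ($o = \frac{1}{4} \left(-5\right) = - \frac{5}{4} \approx -1.25$)
$U{\left(B,x \right)} = 4$ ($U{\left(B,x \right)} = 8 - 4 = 4$)
$d = 4$
$h{\left(Z,Y \right)} = - \frac{1}{7}$ ($h{\left(Z,Y \right)} = - \frac{2}{7} + \frac{1}{7} \cdot 1 = - \frac{2}{7} + \frac{1}{7} = - \frac{1}{7}$)
$T = \frac{2}{7}$ ($T = \left(- \frac{1}{7}\right) \left(-2\right) = \frac{2}{7} \approx 0.28571$)
$\left(\frac{18}{12} + T\right)^{2} = \left(\frac{18}{12} + \frac{2}{7}\right)^{2} = \left(18 \cdot \frac{1}{12} + \frac{2}{7}\right)^{2} = \left(\frac{3}{2} + \frac{2}{7}\right)^{2} = \left(\frac{25}{14}\right)^{2} = \frac{625}{196}$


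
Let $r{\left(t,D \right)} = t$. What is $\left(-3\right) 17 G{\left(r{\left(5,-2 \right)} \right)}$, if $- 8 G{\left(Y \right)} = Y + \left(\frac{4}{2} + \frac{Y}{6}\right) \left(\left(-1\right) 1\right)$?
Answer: $\frac{221}{16} \approx 13.813$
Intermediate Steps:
$G{\left(Y \right)} = \frac{1}{4} - \frac{5 Y}{48}$ ($G{\left(Y \right)} = - \frac{Y + \left(\frac{4}{2} + \frac{Y}{6}\right) \left(\left(-1\right) 1\right)}{8} = - \frac{Y + \left(4 \cdot \frac{1}{2} + Y \frac{1}{6}\right) \left(-1\right)}{8} = - \frac{Y + \left(2 + \frac{Y}{6}\right) \left(-1\right)}{8} = - \frac{Y - \left(2 + \frac{Y}{6}\right)}{8} = - \frac{-2 + \frac{5 Y}{6}}{8} = \frac{1}{4} - \frac{5 Y}{48}$)
$\left(-3\right) 17 G{\left(r{\left(5,-2 \right)} \right)} = \left(-3\right) 17 \left(\frac{1}{4} - \frac{25}{48}\right) = - 51 \left(\frac{1}{4} - \frac{25}{48}\right) = \left(-51\right) \left(- \frac{13}{48}\right) = \frac{221}{16}$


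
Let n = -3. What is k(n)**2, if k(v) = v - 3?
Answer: 36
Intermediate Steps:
k(v) = -3 + v
k(n)**2 = (-3 - 3)**2 = (-6)**2 = 36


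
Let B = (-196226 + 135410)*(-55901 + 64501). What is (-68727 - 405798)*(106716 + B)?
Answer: 248134287230100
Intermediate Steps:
B = -523017600 (B = -60816*8600 = -523017600)
(-68727 - 405798)*(106716 + B) = (-68727 - 405798)*(106716 - 523017600) = -474525*(-522910884) = 248134287230100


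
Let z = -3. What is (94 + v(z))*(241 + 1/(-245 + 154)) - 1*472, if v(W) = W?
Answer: 21458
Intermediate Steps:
(94 + v(z))*(241 + 1/(-245 + 154)) - 1*472 = (94 - 3)*(241 + 1/(-245 + 154)) - 1*472 = 91*(241 + 1/(-91)) - 472 = 91*(241 - 1/91) - 472 = 91*(21930/91) - 472 = 21930 - 472 = 21458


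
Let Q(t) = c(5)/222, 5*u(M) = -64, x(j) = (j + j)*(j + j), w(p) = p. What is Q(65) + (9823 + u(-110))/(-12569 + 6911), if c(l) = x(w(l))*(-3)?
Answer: -3229387/1046730 ≈ -3.0852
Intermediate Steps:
x(j) = 4*j² (x(j) = (2*j)*(2*j) = 4*j²)
u(M) = -64/5 (u(M) = (⅕)*(-64) = -64/5)
c(l) = -12*l² (c(l) = (4*l²)*(-3) = -12*l²)
Q(t) = -50/37 (Q(t) = -12*5²/222 = -12*25*(1/222) = -300*1/222 = -50/37)
Q(65) + (9823 + u(-110))/(-12569 + 6911) = -50/37 + (9823 - 64/5)/(-12569 + 6911) = -50/37 + (49051/5)/(-5658) = -50/37 + (49051/5)*(-1/5658) = -50/37 - 49051/28290 = -3229387/1046730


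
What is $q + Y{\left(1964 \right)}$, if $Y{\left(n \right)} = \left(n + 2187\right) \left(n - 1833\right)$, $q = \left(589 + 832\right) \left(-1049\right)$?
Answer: $-946848$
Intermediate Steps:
$q = -1490629$ ($q = 1421 \left(-1049\right) = -1490629$)
$Y{\left(n \right)} = \left(-1833 + n\right) \left(2187 + n\right)$ ($Y{\left(n \right)} = \left(2187 + n\right) \left(-1833 + n\right) = \left(-1833 + n\right) \left(2187 + n\right)$)
$q + Y{\left(1964 \right)} = -1490629 + \left(-4008771 + 1964^{2} + 354 \cdot 1964\right) = -1490629 + \left(-4008771 + 3857296 + 695256\right) = -1490629 + 543781 = -946848$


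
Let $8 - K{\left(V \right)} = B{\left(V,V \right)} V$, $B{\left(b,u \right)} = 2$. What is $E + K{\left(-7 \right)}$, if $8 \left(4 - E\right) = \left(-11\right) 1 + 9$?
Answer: $\frac{105}{4} \approx 26.25$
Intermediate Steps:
$E = \frac{17}{4}$ ($E = 4 - \frac{\left(-11\right) 1 + 9}{8} = 4 - \frac{-11 + 9}{8} = 4 - - \frac{1}{4} = 4 + \frac{1}{4} = \frac{17}{4} \approx 4.25$)
$K{\left(V \right)} = 8 - 2 V$
$E + K{\left(-7 \right)} = \frac{17}{4} + \left(8 - -14\right) = \frac{17}{4} + \left(8 + 14\right) = \frac{17}{4} + 22 = \frac{105}{4}$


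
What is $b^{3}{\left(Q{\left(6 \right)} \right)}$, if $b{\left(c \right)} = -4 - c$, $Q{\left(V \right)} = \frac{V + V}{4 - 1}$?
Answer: $-512$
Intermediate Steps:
$Q{\left(V \right)} = \frac{2 V}{3}$
$b^{3}{\left(Q{\left(6 \right)} \right)} = \left(-4 - \frac{2}{3} \cdot 6\right)^{3} = \left(-4 - 4\right)^{3} = \left(-8\right)^{3} = -512$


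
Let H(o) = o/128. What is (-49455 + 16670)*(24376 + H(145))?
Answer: -102298150305/128 ≈ -7.9920e+8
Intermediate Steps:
H(o) = o/128 (H(o) = o*(1/128) = o/128)
(-49455 + 16670)*(24376 + H(145)) = (-49455 + 16670)*(24376 + (1/128)*145) = -32785*(24376 + 145/128) = -32785*3120273/128 = -102298150305/128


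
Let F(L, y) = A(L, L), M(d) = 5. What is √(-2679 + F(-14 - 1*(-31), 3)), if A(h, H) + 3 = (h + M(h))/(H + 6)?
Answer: 4*I*√88642/23 ≈ 51.779*I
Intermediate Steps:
A(h, H) = -3 + (5 + h)/(6 + H) (A(h, H) = -3 + (h + 5)/(H + 6) = -3 + (5 + h)/(6 + H))
F(L, y) = (-13 - 2*L)/(6 + L) (F(L, y) = (-13 + L - 3*L)/(6 + L) = (-13 - 2*L)/(6 + L))
√(-2679 + F(-14 - 1*(-31), 3)) = √(-2679 + (-13 - 2*(-14 - 1*(-31)))/(6 + (-14 - 1*(-31)))) = √(-2679 + (-13 - 2*(-14 + 31))/(6 + (-14 + 31))) = √(-2679 + (-13 - 2*17)/(6 + 17)) = √(-2679 + (-13 - 34)/23) = √(-2679 + (1/23)*(-47)) = √(-2679 - 47/23) = √(-61664/23) = 4*I*√88642/23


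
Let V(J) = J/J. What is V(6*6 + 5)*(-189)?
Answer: -189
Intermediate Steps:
V(J) = 1
V(6*6 + 5)*(-189) = 1*(-189) = -189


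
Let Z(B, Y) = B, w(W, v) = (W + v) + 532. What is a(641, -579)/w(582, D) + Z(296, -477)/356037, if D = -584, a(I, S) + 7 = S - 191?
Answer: -276483869/188699610 ≈ -1.4652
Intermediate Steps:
a(I, S) = -198 + S (a(I, S) = -7 + (S - 191) = -7 + (-191 + S) = -198 + S)
w(W, v) = 532 + W + v
a(641, -579)/w(582, D) + Z(296, -477)/356037 = (-198 - 579)/(532 + 582 - 584) + 296/356037 = -777/530 + 296*(1/356037) = -777*1/530 + 296/356037 = -777/530 + 296/356037 = -276483869/188699610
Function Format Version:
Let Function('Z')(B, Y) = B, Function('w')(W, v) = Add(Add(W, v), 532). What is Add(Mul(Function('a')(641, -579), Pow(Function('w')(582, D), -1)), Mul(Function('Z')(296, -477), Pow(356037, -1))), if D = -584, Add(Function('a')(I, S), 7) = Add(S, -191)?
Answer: Rational(-276483869, 188699610) ≈ -1.4652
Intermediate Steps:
Function('a')(I, S) = Add(-198, S) (Function('a')(I, S) = Add(-7, Add(S, -191)) = Add(-7, Add(-191, S)) = Add(-198, S))
Function('w')(W, v) = Add(532, W, v)
Add(Mul(Function('a')(641, -579), Pow(Function('w')(582, D), -1)), Mul(Function('Z')(296, -477), Pow(356037, -1))) = Add(Mul(Add(-198, -579), Pow(Add(532, 582, -584), -1)), Mul(296, Pow(356037, -1))) = Add(Mul(-777, Pow(530, -1)), Mul(296, Rational(1, 356037))) = Add(Mul(-777, Rational(1, 530)), Rational(296, 356037)) = Add(Rational(-777, 530), Rational(296, 356037)) = Rational(-276483869, 188699610)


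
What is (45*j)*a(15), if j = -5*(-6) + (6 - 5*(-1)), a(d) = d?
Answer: 27675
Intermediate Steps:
j = 41 (j = 30 + (6 + 5) = 30 + 11 = 41)
(45*j)*a(15) = (45*41)*15 = 1845*15 = 27675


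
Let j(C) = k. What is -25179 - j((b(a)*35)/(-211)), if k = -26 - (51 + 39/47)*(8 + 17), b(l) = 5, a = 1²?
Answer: -1121291/47 ≈ -23857.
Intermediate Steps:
a = 1
k = -62122/47 (k = -26 - (51 + 39*(1/47))*25 = -26 - (51 + 39/47)*25 = -26 - 2436*25/47 = -26 - 1*60900/47 = -26 - 60900/47 = -62122/47 ≈ -1321.7)
j(C) = -62122/47
-25179 - j((b(a)*35)/(-211)) = -25179 - 1*(-62122/47) = -25179 + 62122/47 = -1121291/47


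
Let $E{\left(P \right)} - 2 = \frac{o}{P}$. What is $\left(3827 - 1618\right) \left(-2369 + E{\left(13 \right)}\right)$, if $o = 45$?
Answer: $- \frac{67873734}{13} \approx -5.2211 \cdot 10^{6}$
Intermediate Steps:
$E{\left(P \right)} = 2 + \frac{45}{P}$
$\left(3827 - 1618\right) \left(-2369 + E{\left(13 \right)}\right) = \left(3827 - 1618\right) \left(-2369 + \left(2 + \frac{45}{13}\right)\right) = 2209 \left(-2369 + \left(2 + 45 \cdot \frac{1}{13}\right)\right) = 2209 \left(-2369 + \left(2 + \frac{45}{13}\right)\right) = 2209 \left(-2369 + \frac{71}{13}\right) = 2209 \left(- \frac{30726}{13}\right) = - \frac{67873734}{13}$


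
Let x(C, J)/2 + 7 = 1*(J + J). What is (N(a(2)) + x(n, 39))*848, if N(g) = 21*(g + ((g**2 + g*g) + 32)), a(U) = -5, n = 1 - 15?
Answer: 1491632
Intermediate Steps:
n = -14
x(C, J) = -14 + 4*J (x(C, J) = -14 + 2*(1*(J + J)) = -14 + 2*(1*(2*J)) = -14 + 2*(2*J) = -14 + 4*J)
N(g) = 672 + 21*g + 42*g**2 (N(g) = 21*(g + ((g**2 + g**2) + 32)) = 21*(g + (2*g**2 + 32)) = 21*(g + (32 + 2*g**2)) = 21*(32 + g + 2*g**2) = 672 + 21*g + 42*g**2)
(N(a(2)) + x(n, 39))*848 = ((672 + 21*(-5) + 42*(-5)**2) + (-14 + 4*39))*848 = ((672 - 105 + 42*25) + (-14 + 156))*848 = ((672 - 105 + 1050) + 142)*848 = (1617 + 142)*848 = 1759*848 = 1491632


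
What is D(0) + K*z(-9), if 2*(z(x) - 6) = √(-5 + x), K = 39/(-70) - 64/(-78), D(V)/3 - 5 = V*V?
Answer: 7544/455 + 719*I*√14/5460 ≈ 16.58 + 0.49272*I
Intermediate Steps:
D(V) = 15 + 3*V² (D(V) = 15 + 3*(V*V) = 15 + 3*V²)
K = 719/2730 (K = 39*(-1/70) - 64*(-1/78) = -39/70 + 32/39 = 719/2730 ≈ 0.26337)
z(x) = 6 + √(-5 + x)/2
D(0) + K*z(-9) = (15 + 3*0²) + 719*(6 + √(-5 - 9)/2)/2730 = (15 + 3*0) + 719*(6 + √(-14)/2)/2730 = (15 + 0) + 719*(6 + (I*√14)/2)/2730 = 15 + 719*(6 + I*√14/2)/2730 = 15 + (719/455 + 719*I*√14/5460) = 7544/455 + 719*I*√14/5460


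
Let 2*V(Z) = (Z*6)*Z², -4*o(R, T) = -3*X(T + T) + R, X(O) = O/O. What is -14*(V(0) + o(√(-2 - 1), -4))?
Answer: -21/2 + 7*I*√3/2 ≈ -10.5 + 6.0622*I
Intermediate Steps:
X(O) = 1
o(R, T) = ¾ - R/4 (o(R, T) = -(-3*1 + R)/4 = -(-3 + R)/4 = ¾ - R/4)
V(Z) = 3*Z³ (V(Z) = ((Z*6)*Z²)/2 = ((6*Z)*Z²)/2 = (6*Z³)/2 = 3*Z³)
-14*(V(0) + o(√(-2 - 1), -4)) = -14*(3*0³ + (¾ - √(-2 - 1)/4)) = -14*(3*0 + (¾ - I*√3/4)) = -14*(0 + (¾ - I*√3/4)) = -14*(¾ - I*√3/4) = -21/2 + 7*I*√3/2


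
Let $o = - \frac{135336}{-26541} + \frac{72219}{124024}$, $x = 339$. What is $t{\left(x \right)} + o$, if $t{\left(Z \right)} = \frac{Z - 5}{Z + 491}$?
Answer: $\frac{2770304389891}{455354736120} \approx 6.0838$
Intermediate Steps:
$o = \frac{6233892181}{1097240328}$ ($o = \left(-135336\right) \left(- \frac{1}{26541}\right) + 72219 \cdot \frac{1}{124024} = \frac{45112}{8847} + \frac{72219}{124024} = \frac{6233892181}{1097240328} \approx 5.6814$)
$t{\left(Z \right)} = \frac{-5 + Z}{491 + Z}$
$t{\left(x \right)} + o = \frac{-5 + 339}{491 + 339} + \frac{6233892181}{1097240328} = \frac{1}{830} \cdot 334 + \frac{6233892181}{1097240328} = \frac{167}{415} + \frac{6233892181}{1097240328} = \frac{2770304389891}{455354736120}$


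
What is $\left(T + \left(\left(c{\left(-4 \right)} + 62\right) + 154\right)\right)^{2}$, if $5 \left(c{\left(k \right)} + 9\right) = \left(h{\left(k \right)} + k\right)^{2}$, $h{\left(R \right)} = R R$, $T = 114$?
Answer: $\frac{3059001}{25} \approx 1.2236 \cdot 10^{5}$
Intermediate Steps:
$h{\left(R \right)} = R^{2}$
$c{\left(k \right)} = -9 + \frac{\left(k + k^{2}\right)^{2}}{5}$ ($c{\left(k \right)} = -9 + \frac{\left(k^{2} + k\right)^{2}}{5} = -9 + \frac{\left(k + k^{2}\right)^{2}}{5}$)
$\left(T + \left(\left(c{\left(-4 \right)} + 62\right) + 154\right)\right)^{2} = \left(114 + \left(\left(\left(-9 + \frac{\left(-4\right)^{2} \left(1 - 4\right)^{2}}{5}\right) + 62\right) + 154\right)\right)^{2} = \left(114 + \left(\left(\left(-9 + \frac{1}{5} \cdot 16 \left(-3\right)^{2}\right) + 62\right) + 154\right)\right)^{2} = \left(114 + \left(\left(\left(-9 + \frac{1}{5} \cdot 16 \cdot 9\right) + 62\right) + 154\right)\right)^{2} = \left(114 + \left(\left(\left(-9 + \frac{144}{5}\right) + 62\right) + 154\right)\right)^{2} = \left(114 + \left(\left(\frac{99}{5} + 62\right) + 154\right)\right)^{2} = \left(114 + \left(\frac{409}{5} + 154\right)\right)^{2} = \left(114 + \frac{1179}{5}\right)^{2} = \left(\frac{1749}{5}\right)^{2} = \frac{3059001}{25}$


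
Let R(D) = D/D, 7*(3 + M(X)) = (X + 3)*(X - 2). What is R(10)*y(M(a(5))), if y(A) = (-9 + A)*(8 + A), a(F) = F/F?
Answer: -2728/49 ≈ -55.673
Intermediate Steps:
a(F) = 1
M(X) = -3 + (-2 + X)*(3 + X)/7 (M(X) = -3 + ((X + 3)*(X - 2))/7 = -3 + ((3 + X)*(-2 + X))/7 = -3 + ((-2 + X)*(3 + X))/7 = -3 + (-2 + X)*(3 + X)/7)
R(D) = 1
R(10)*y(M(a(5))) = 1*(-72 + (-27/7 + (1/7)*1 + (1/7)*1**2)**2 - (-27/7 + (1/7)*1 + (1/7)*1**2)) = 1*(-72 + (-27/7 + 1/7 + (1/7)*1)**2 - (-27/7 + 1/7 + (1/7)*1)) = 1*(-72 + (-27/7 + 1/7 + 1/7)**2 - (-27/7 + 1/7 + 1/7)) = 1*(-72 + (-25/7)**2 - 1*(-25/7)) = 1*(-72 + 625/49 + 25/7) = 1*(-2728/49) = -2728/49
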